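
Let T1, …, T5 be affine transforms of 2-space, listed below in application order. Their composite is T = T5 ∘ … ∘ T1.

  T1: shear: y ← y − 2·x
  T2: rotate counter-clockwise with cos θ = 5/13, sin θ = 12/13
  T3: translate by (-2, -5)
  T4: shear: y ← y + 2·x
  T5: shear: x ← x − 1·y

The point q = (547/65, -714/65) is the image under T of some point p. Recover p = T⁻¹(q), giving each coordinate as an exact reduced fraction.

p = (-1, -9/5)

T1 = [1 0 0; -2 1 0; 0 0 1]
T2·T1 = [29/13 -12/13 0; 2/13 5/13 0; 0 0 1]
T3·…·T1 = [29/13 -12/13 -2; 2/13 5/13 -5; 0 0 1]
T4·…·T1 = [29/13 -12/13 -2; 60/13 -19/13 -9; 0 0 1]
T5·…·T1 = [-31/13 7/13 7; 60/13 -19/13 -9; 0 0 1]
det M = 1; M⁻¹ = [-19/13 -7/13 70/13; -60/13 -31/13 141/13; 0 0 1]
M⁻¹ · (547/65, -714/65)ᵀ = (-1, -9/5)ᵀ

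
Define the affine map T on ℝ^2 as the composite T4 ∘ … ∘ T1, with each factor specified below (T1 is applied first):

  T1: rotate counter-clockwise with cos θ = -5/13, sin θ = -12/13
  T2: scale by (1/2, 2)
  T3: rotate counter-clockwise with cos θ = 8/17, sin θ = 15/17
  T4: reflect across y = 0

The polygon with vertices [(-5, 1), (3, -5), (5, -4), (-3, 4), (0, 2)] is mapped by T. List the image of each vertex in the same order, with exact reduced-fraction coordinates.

T1 rotate counter-clockwise with cos θ = -5/13, sin θ = -12/13: (-5, 1) → (37/13, 55/13); (3, -5) → (-75/13, -11/13); (5, -4) → (-73/13, -40/13); (-3, 4) → (63/13, 16/13); (0, 2) → (24/13, -10/13)
T2 scale by (1/2, 2): (37/13, 55/13) → (37/26, 110/13); (-75/13, -11/13) → (-75/26, -22/13); (-73/13, -40/13) → (-73/26, -80/13); (63/13, 16/13) → (63/26, 32/13); (24/13, -10/13) → (12/13, -20/13)
T3 rotate counter-clockwise with cos θ = 8/17, sin θ = 15/17: (37/26, 110/13) → (-1502/221, 2315/442); (-75/26, -22/13) → (30/221, -1477/442); (-73/26, -80/13) → (908/221, -2375/442); (63/26, 32/13) → (-228/221, 1457/442); (12/13, -20/13) → (396/221, 20/221)
T4 reflect across y = 0: (-1502/221, 2315/442) → (-1502/221, -2315/442); (30/221, -1477/442) → (30/221, 1477/442); (908/221, -2375/442) → (908/221, 2375/442); (-228/221, 1457/442) → (-228/221, -1457/442); (396/221, 20/221) → (396/221, -20/221)

image vertices: (-1502/221, -2315/442), (30/221, 1477/442), (908/221, 2375/442), (-228/221, -1457/442), (396/221, -20/221)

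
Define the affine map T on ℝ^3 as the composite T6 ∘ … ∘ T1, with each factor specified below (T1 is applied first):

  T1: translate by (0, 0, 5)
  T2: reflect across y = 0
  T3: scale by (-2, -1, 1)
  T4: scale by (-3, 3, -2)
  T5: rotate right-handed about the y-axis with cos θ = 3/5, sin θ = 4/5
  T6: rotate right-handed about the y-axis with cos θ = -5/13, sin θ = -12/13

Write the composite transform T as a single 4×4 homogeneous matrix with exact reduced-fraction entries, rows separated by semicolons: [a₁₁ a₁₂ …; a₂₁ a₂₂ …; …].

T = [198/65 0 112/65 112/13; 0 3 0 0; 336/65 0 -66/65 -66/13; 0 0 0 1]

T1 = [1 0 0 0; 0 1 0 0; 0 0 1 5; 0 0 0 1]
T2·T1 = [1 0 0 0; 0 -1 0 0; 0 0 1 5; 0 0 0 1]
T3·…·T1 = [-2 0 0 0; 0 1 0 0; 0 0 1 5; 0 0 0 1]
T4·…·T1 = [6 0 0 0; 0 3 0 0; 0 0 -2 -10; 0 0 0 1]
T5·…·T1 = [18/5 0 -8/5 -8; 0 3 0 0; -24/5 0 -6/5 -6; 0 0 0 1]
T6·…·T1 = [198/65 0 112/65 112/13; 0 3 0 0; 336/65 0 -66/65 -66/13; 0 0 0 1]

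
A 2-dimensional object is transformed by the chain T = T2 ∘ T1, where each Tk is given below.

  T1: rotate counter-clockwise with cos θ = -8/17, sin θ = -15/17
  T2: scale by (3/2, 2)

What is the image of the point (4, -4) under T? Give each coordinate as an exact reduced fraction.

T1 rotate counter-clockwise with cos θ = -8/17, sin θ = -15/17: (4, -4) → (-92/17, -28/17)
T2 scale by (3/2, 2): (-92/17, -28/17) → (-138/17, -56/17)

T(p) = (-138/17, -56/17)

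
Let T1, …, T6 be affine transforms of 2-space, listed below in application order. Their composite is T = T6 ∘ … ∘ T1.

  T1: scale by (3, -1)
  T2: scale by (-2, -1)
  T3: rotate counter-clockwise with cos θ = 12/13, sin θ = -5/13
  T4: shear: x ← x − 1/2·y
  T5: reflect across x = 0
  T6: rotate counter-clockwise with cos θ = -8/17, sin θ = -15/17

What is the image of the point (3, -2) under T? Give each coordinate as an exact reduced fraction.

T1 scale by (3, -1): (3, -2) → (9, 2)
T2 scale by (-2, -1): (9, 2) → (-18, -2)
T3 rotate counter-clockwise with cos θ = 12/13, sin θ = -5/13: (-18, -2) → (-226/13, 66/13)
T4 shear: x ← x − 1/2·y: (-226/13, 66/13) → (-259/13, 66/13)
T5 reflect across x = 0: (-259/13, 66/13) → (259/13, 66/13)
T6 rotate counter-clockwise with cos θ = -8/17, sin θ = -15/17: (259/13, 66/13) → (-1082/221, -4413/221)

T(p) = (-1082/221, -4413/221)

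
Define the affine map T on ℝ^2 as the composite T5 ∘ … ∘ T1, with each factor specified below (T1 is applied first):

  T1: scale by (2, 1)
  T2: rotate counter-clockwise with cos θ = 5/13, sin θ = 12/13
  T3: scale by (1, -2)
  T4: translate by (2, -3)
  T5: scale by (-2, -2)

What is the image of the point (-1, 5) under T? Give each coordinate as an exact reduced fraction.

T(p) = (88/13, 82/13)

T1 scale by (2, 1): (-1, 5) → (-2, 5)
T2 rotate counter-clockwise with cos θ = 5/13, sin θ = 12/13: (-2, 5) → (-70/13, 1/13)
T3 scale by (1, -2): (-70/13, 1/13) → (-70/13, -2/13)
T4 translate by (2, -3): (-70/13, -2/13) → (-44/13, -41/13)
T5 scale by (-2, -2): (-44/13, -41/13) → (88/13, 82/13)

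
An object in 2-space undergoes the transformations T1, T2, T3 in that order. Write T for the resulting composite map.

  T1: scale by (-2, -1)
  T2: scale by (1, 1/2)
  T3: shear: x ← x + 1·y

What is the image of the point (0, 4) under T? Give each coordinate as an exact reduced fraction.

T1 scale by (-2, -1): (0, 4) → (0, -4)
T2 scale by (1, 1/2): (0, -4) → (0, -2)
T3 shear: x ← x + 1·y: (0, -2) → (-2, -2)

T(p) = (-2, -2)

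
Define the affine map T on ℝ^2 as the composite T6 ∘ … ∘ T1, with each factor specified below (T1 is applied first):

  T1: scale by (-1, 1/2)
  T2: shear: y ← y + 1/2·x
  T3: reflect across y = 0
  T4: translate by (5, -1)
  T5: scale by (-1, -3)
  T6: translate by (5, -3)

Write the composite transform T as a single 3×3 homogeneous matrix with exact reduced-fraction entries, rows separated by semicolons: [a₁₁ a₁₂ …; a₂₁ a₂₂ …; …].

T = [1 0 0; -3/2 3/2 0; 0 0 1]

T1 = [-1 0 0; 0 1/2 0; 0 0 1]
T2·T1 = [-1 0 0; -1/2 1/2 0; 0 0 1]
T3·…·T1 = [-1 0 0; 1/2 -1/2 0; 0 0 1]
T4·…·T1 = [-1 0 5; 1/2 -1/2 -1; 0 0 1]
T5·…·T1 = [1 0 -5; -3/2 3/2 3; 0 0 1]
T6·…·T1 = [1 0 0; -3/2 3/2 0; 0 0 1]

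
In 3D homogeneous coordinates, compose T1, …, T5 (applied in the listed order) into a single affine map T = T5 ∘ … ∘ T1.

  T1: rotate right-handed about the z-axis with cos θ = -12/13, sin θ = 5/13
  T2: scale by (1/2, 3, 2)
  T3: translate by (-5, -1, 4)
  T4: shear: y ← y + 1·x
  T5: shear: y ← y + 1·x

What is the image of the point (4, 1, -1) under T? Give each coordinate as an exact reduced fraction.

T1 rotate right-handed about the z-axis with cos θ = -12/13, sin θ = 5/13: (4, 1, -1) → (-53/13, 8/13, -1)
T2 scale by (1/2, 3, 2): (-53/13, 8/13, -1) → (-53/26, 24/13, -2)
T3 translate by (-5, -1, 4): (-53/26, 24/13, -2) → (-183/26, 11/13, 2)
T4 shear: y ← y + 1·x: (-183/26, 11/13, 2) → (-183/26, -161/26, 2)
T5 shear: y ← y + 1·x: (-183/26, -161/26, 2) → (-183/26, -172/13, 2)

T(p) = (-183/26, -172/13, 2)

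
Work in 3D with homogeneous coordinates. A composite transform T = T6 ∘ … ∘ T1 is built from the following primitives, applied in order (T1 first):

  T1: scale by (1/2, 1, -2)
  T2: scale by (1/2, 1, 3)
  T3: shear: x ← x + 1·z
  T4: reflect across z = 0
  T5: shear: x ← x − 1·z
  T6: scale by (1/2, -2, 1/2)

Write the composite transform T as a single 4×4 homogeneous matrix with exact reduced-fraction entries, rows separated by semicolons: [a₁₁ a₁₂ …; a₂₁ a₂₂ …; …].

T1 = [1/2 0 0 0; 0 1 0 0; 0 0 -2 0; 0 0 0 1]
T2·T1 = [1/4 0 0 0; 0 1 0 0; 0 0 -6 0; 0 0 0 1]
T3·…·T1 = [1/4 0 -6 0; 0 1 0 0; 0 0 -6 0; 0 0 0 1]
T4·…·T1 = [1/4 0 -6 0; 0 1 0 0; 0 0 6 0; 0 0 0 1]
T5·…·T1 = [1/4 0 -12 0; 0 1 0 0; 0 0 6 0; 0 0 0 1]
T6·…·T1 = [1/8 0 -6 0; 0 -2 0 0; 0 0 3 0; 0 0 0 1]

T = [1/8 0 -6 0; 0 -2 0 0; 0 0 3 0; 0 0 0 1]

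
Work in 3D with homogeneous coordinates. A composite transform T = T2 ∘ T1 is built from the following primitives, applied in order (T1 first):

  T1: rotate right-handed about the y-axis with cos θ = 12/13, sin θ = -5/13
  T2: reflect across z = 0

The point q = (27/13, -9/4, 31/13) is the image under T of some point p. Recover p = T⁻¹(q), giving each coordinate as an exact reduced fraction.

T1 = [12/13 0 -5/13 0; 0 1 0 0; 5/13 0 12/13 0; 0 0 0 1]
T2·T1 = [12/13 0 -5/13 0; 0 1 0 0; -5/13 0 -12/13 0; 0 0 0 1]
det M = -1; M⁻¹ = [12/13 0 -5/13 0; 0 1 0 0; -5/13 0 -12/13 0; 0 0 0 1]
M⁻¹ · (27/13, -9/4, 31/13)ᵀ = (1, -9/4, -3)ᵀ

p = (1, -9/4, -3)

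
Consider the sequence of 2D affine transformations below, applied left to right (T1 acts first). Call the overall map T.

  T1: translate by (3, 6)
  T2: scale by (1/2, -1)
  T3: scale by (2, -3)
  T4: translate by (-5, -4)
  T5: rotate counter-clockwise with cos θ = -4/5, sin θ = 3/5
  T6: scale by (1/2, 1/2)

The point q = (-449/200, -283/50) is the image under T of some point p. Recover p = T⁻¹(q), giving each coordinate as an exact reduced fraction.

p = (-6/5, -3/4)

T1 = [1 0 3; 0 1 6; 0 0 1]
T2·T1 = [1/2 0 3/2; 0 -1 -6; 0 0 1]
T3·…·T1 = [1 0 3; 0 3 18; 0 0 1]
T4·…·T1 = [1 0 -2; 0 3 14; 0 0 1]
T5·…·T1 = [-4/5 -9/5 -34/5; 3/5 -12/5 -62/5; 0 0 1]
T6·…·T1 = [-2/5 -9/10 -17/5; 3/10 -6/5 -31/5; 0 0 1]
det M = 3/4; M⁻¹ = [-8/5 6/5 2; -2/5 -8/15 -14/3; 0 0 1]
M⁻¹ · (-449/200, -283/50)ᵀ = (-6/5, -3/4)ᵀ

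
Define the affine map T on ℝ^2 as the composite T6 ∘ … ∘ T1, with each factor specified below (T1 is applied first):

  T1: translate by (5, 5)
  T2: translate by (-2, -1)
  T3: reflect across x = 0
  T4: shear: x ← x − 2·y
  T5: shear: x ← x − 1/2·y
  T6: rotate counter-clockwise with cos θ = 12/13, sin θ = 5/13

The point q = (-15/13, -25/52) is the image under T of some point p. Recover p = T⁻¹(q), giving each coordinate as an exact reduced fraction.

T1 = [1 0 5; 0 1 5; 0 0 1]
T2·T1 = [1 0 3; 0 1 4; 0 0 1]
T3·…·T1 = [-1 0 -3; 0 1 4; 0 0 1]
T4·…·T1 = [-1 -2 -11; 0 1 4; 0 0 1]
T5·…·T1 = [-1 -5/2 -13; 0 1 4; 0 0 1]
T6·…·T1 = [-12/13 -35/13 -176/13; -5/13 -1/26 -17/13; 0 0 1]
det M = -1; M⁻¹ = [1/26 -35/13 -3; -5/13 12/13 -4; 0 0 1]
M⁻¹ · (-15/13, -25/52)ᵀ = (-7/4, -4)ᵀ

p = (-7/4, -4)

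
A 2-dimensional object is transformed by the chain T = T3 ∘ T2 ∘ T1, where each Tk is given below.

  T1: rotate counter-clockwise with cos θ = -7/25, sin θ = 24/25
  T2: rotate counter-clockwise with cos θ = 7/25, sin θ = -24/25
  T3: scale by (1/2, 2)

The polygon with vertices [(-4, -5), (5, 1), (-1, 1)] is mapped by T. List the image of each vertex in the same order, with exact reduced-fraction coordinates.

image vertices: (-214/625, -7958/625), (2299/1250, 4414/625), (-863/1250, 382/625)

T1 rotate counter-clockwise with cos θ = -7/25, sin θ = 24/25: (-4, -5) → (148/25, -61/25); (5, 1) → (-59/25, 113/25); (-1, 1) → (-17/25, -31/25)
T2 rotate counter-clockwise with cos θ = 7/25, sin θ = -24/25: (148/25, -61/25) → (-428/625, -3979/625); (-59/25, 113/25) → (2299/625, 2207/625); (-17/25, -31/25) → (-863/625, 191/625)
T3 scale by (1/2, 2): (-428/625, -3979/625) → (-214/625, -7958/625); (2299/625, 2207/625) → (2299/1250, 4414/625); (-863/625, 191/625) → (-863/1250, 382/625)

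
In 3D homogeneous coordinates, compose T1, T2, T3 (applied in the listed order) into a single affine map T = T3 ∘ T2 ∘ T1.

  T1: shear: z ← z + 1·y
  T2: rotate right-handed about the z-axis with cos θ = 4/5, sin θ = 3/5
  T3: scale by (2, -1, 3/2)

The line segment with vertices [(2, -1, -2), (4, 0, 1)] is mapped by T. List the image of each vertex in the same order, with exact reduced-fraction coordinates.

T1 shear: z ← z + 1·y: (2, -1, -2) → (2, -1, -3); (4, 0, 1) → (4, 0, 1)
T2 rotate right-handed about the z-axis with cos θ = 4/5, sin θ = 3/5: (2, -1, -3) → (11/5, 2/5, -3); (4, 0, 1) → (16/5, 12/5, 1)
T3 scale by (2, -1, 3/2): (11/5, 2/5, -3) → (22/5, -2/5, -9/2); (16/5, 12/5, 1) → (32/5, -12/5, 3/2)

image vertices: (22/5, -2/5, -9/2), (32/5, -12/5, 3/2)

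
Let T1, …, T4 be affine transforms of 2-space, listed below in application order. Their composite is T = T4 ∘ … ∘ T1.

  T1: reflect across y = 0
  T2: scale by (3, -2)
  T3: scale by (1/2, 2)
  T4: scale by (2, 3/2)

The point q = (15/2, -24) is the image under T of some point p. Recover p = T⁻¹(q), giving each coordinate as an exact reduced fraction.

p = (5/2, -4)

T1 = [1 0 0; 0 -1 0; 0 0 1]
T2·T1 = [3 0 0; 0 2 0; 0 0 1]
T3·…·T1 = [3/2 0 0; 0 4 0; 0 0 1]
T4·…·T1 = [3 0 0; 0 6 0; 0 0 1]
det M = 18; M⁻¹ = [1/3 0 0; 0 1/6 0; 0 0 1]
M⁻¹ · (15/2, -24)ᵀ = (5/2, -4)ᵀ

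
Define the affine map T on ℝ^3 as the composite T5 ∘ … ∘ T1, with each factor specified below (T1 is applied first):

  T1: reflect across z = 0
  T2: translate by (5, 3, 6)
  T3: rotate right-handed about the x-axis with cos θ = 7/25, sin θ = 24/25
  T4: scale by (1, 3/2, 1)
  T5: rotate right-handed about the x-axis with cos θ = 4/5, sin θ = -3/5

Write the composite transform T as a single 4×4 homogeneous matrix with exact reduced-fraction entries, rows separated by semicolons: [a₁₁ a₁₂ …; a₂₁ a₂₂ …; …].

T = [1 0 0 5; 0 114/125 123/125 -396/125; 0 129/250 -136/125 2019/250; 0 0 0 1]

T1 = [1 0 0 0; 0 1 0 0; 0 0 -1 0; 0 0 0 1]
T2·T1 = [1 0 0 5; 0 1 0 3; 0 0 -1 6; 0 0 0 1]
T3·…·T1 = [1 0 0 5; 0 7/25 24/25 -123/25; 0 24/25 -7/25 114/25; 0 0 0 1]
T4·…·T1 = [1 0 0 5; 0 21/50 36/25 -369/50; 0 24/25 -7/25 114/25; 0 0 0 1]
T5·…·T1 = [1 0 0 5; 0 114/125 123/125 -396/125; 0 129/250 -136/125 2019/250; 0 0 0 1]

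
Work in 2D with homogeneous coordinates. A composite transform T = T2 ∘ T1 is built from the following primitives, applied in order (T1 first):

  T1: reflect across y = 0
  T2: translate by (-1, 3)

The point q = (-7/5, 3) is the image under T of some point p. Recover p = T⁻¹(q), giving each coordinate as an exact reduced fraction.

p = (-2/5, 0)

T1 = [1 0 0; 0 -1 0; 0 0 1]
T2·T1 = [1 0 -1; 0 -1 3; 0 0 1]
det M = -1; M⁻¹ = [1 0 1; 0 -1 3; 0 0 1]
M⁻¹ · (-7/5, 3)ᵀ = (-2/5, 0)ᵀ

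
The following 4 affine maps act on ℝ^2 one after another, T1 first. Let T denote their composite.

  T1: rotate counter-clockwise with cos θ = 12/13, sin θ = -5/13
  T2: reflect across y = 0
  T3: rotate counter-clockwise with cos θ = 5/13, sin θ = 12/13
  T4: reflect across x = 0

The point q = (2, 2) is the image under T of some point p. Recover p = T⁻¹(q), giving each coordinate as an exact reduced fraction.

p = (2, -2)

T1 = [12/13 5/13 0; -5/13 12/13 0; 0 0 1]
T2·T1 = [12/13 5/13 0; 5/13 -12/13 0; 0 0 1]
T3·…·T1 = [0 1 0; 1 0 0; 0 0 1]
T4·…·T1 = [0 -1 0; 1 0 0; 0 0 1]
det M = 1; M⁻¹ = [0 1 0; -1 0 0; 0 0 1]
M⁻¹ · (2, 2)ᵀ = (2, -2)ᵀ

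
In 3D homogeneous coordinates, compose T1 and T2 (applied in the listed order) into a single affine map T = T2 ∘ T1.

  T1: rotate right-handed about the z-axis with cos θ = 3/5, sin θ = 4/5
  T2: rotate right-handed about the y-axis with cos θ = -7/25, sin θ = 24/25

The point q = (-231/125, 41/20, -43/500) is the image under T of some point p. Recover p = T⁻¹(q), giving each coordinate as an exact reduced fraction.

T1 = [3/5 -4/5 0 0; 4/5 3/5 0 0; 0 0 1 0; 0 0 0 1]
T2·T1 = [-21/125 28/125 24/25 0; 4/5 3/5 0 0; -72/125 96/125 -7/25 0; 0 0 0 1]
det M = 1; M⁻¹ = [-21/125 4/5 -72/125 0; 28/125 3/5 96/125 0; 24/25 0 -7/25 0; 0 0 0 1]
M⁻¹ · (-231/125, 41/20, -43/500)ᵀ = (2, 3/4, -7/4)ᵀ

p = (2, 3/4, -7/4)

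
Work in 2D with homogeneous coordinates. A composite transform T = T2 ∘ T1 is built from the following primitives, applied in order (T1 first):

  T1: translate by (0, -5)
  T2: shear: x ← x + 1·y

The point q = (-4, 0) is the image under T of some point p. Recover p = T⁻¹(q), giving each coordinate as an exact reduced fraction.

p = (-4, 5)

T1 = [1 0 0; 0 1 -5; 0 0 1]
T2·T1 = [1 1 -5; 0 1 -5; 0 0 1]
det M = 1; M⁻¹ = [1 -1 0; 0 1 5; 0 0 1]
M⁻¹ · (-4, 0)ᵀ = (-4, 5)ᵀ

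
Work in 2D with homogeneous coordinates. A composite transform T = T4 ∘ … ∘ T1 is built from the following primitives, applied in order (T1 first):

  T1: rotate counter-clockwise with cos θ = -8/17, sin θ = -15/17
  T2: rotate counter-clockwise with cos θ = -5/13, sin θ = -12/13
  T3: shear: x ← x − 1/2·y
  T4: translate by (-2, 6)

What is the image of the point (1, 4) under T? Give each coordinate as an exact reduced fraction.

T(p) = (-2143/442, 937/221)

T1 rotate counter-clockwise with cos θ = -8/17, sin θ = -15/17: (1, 4) → (52/17, -47/17)
T2 rotate counter-clockwise with cos θ = -5/13, sin θ = -12/13: (52/17, -47/17) → (-824/221, -389/221)
T3 shear: x ← x − 1/2·y: (-824/221, -389/221) → (-1259/442, -389/221)
T4 translate by (-2, 6): (-1259/442, -389/221) → (-2143/442, 937/221)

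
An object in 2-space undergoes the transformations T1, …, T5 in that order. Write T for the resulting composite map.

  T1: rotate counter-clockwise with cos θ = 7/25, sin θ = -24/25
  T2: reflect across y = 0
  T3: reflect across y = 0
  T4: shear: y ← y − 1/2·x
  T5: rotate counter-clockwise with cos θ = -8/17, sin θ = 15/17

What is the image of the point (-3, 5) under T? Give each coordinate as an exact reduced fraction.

T(p) = (-3309/850, 41/17)

T1 rotate counter-clockwise with cos θ = 7/25, sin θ = -24/25: (-3, 5) → (99/25, 107/25)
T2 reflect across y = 0: (99/25, 107/25) → (99/25, -107/25)
T3 reflect across y = 0: (99/25, -107/25) → (99/25, 107/25)
T4 shear: y ← y − 1/2·x: (99/25, 107/25) → (99/25, 23/10)
T5 rotate counter-clockwise with cos θ = -8/17, sin θ = 15/17: (99/25, 23/10) → (-3309/850, 41/17)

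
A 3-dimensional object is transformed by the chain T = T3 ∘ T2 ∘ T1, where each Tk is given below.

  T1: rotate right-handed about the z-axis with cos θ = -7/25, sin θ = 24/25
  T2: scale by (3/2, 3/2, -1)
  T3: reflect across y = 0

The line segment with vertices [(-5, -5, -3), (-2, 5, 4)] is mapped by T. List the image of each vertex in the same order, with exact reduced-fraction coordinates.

image vertices: (93/10, 51/10, 3), (-159/25, 249/50, -4)

T1 rotate right-handed about the z-axis with cos θ = -7/25, sin θ = 24/25: (-5, -5, -3) → (31/5, -17/5, -3); (-2, 5, 4) → (-106/25, -83/25, 4)
T2 scale by (3/2, 3/2, -1): (31/5, -17/5, -3) → (93/10, -51/10, 3); (-106/25, -83/25, 4) → (-159/25, -249/50, -4)
T3 reflect across y = 0: (93/10, -51/10, 3) → (93/10, 51/10, 3); (-159/25, -249/50, -4) → (-159/25, 249/50, -4)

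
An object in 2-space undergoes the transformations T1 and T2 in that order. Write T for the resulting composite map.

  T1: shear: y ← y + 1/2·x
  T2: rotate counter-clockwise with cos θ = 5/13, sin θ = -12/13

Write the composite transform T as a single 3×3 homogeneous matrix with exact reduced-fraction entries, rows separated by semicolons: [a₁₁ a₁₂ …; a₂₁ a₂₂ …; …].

T = [11/13 12/13 0; -19/26 5/13 0; 0 0 1]

T1 = [1 0 0; 1/2 1 0; 0 0 1]
T2·T1 = [11/13 12/13 0; -19/26 5/13 0; 0 0 1]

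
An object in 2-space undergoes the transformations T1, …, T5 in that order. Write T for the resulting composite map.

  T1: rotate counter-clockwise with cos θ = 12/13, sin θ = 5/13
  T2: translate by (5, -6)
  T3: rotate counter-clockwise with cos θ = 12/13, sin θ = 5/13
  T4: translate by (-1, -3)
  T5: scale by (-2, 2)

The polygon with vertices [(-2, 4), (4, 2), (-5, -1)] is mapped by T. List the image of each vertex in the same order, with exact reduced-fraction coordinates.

image vertices: (-566/169, -1764/169), (-2474/169, -800/169), (-1052/169, -3674/169)

T1 rotate counter-clockwise with cos θ = 12/13, sin θ = 5/13: (-2, 4) → (-44/13, 38/13); (4, 2) → (38/13, 44/13); (-5, -1) → (-55/13, -37/13)
T2 translate by (5, -6): (-44/13, 38/13) → (21/13, -40/13); (38/13, 44/13) → (103/13, -34/13); (-55/13, -37/13) → (10/13, -115/13)
T3 rotate counter-clockwise with cos θ = 12/13, sin θ = 5/13: (21/13, -40/13) → (452/169, -375/169); (103/13, -34/13) → (1406/169, 107/169); (10/13, -115/13) → (695/169, -1330/169)
T4 translate by (-1, -3): (452/169, -375/169) → (283/169, -882/169); (1406/169, 107/169) → (1237/169, -400/169); (695/169, -1330/169) → (526/169, -1837/169)
T5 scale by (-2, 2): (283/169, -882/169) → (-566/169, -1764/169); (1237/169, -400/169) → (-2474/169, -800/169); (526/169, -1837/169) → (-1052/169, -3674/169)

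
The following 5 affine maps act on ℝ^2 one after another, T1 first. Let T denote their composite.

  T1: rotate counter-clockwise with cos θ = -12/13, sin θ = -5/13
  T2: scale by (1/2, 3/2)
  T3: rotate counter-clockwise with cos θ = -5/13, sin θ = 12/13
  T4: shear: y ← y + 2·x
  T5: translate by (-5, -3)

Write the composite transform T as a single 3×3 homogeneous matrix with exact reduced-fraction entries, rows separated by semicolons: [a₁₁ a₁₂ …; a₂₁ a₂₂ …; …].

T = [120/169 407/338 -5; 411/338 527/169 -3; 0 0 1]

T1 = [-12/13 5/13 0; -5/13 -12/13 0; 0 0 1]
T2·T1 = [-6/13 5/26 0; -15/26 -18/13 0; 0 0 1]
T3·…·T1 = [120/169 407/338 0; -69/338 120/169 0; 0 0 1]
T4·…·T1 = [120/169 407/338 0; 411/338 527/169 0; 0 0 1]
T5·…·T1 = [120/169 407/338 -5; 411/338 527/169 -3; 0 0 1]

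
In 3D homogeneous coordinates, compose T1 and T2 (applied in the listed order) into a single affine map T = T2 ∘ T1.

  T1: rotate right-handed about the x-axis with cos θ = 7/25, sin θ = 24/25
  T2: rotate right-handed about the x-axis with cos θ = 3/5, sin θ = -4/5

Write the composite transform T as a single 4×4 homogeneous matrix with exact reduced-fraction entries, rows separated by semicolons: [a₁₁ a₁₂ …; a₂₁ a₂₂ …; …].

T = [1 0 0 0; 0 117/125 -44/125 0; 0 44/125 117/125 0; 0 0 0 1]

T1 = [1 0 0 0; 0 7/25 -24/25 0; 0 24/25 7/25 0; 0 0 0 1]
T2·T1 = [1 0 0 0; 0 117/125 -44/125 0; 0 44/125 117/125 0; 0 0 0 1]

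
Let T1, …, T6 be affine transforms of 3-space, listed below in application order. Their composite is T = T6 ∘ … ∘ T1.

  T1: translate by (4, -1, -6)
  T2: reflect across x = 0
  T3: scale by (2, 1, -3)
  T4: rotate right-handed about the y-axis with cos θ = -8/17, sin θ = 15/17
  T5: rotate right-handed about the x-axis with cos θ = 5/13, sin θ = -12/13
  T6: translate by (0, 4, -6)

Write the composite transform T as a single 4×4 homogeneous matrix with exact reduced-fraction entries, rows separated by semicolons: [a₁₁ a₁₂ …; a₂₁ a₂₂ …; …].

T1 = [1 0 0 4; 0 1 0 -1; 0 0 1 -6; 0 0 0 1]
T2·T1 = [-1 0 0 -4; 0 1 0 -1; 0 0 1 -6; 0 0 0 1]
T3·…·T1 = [-2 0 0 -8; 0 1 0 -1; 0 0 -3 18; 0 0 0 1]
T4·…·T1 = [16/17 0 -45/17 334/17; 0 1 0 -1; 30/17 0 24/17 -24/17; 0 0 0 1]
T5·…·T1 = [16/17 0 -45/17 334/17; 360/221 5/13 288/221 -373/221; 150/221 -12/13 120/221 84/221; 0 0 0 1]
T6·…·T1 = [16/17 0 -45/17 334/17; 360/221 5/13 288/221 511/221; 150/221 -12/13 120/221 -1242/221; 0 0 0 1]

T = [16/17 0 -45/17 334/17; 360/221 5/13 288/221 511/221; 150/221 -12/13 120/221 -1242/221; 0 0 0 1]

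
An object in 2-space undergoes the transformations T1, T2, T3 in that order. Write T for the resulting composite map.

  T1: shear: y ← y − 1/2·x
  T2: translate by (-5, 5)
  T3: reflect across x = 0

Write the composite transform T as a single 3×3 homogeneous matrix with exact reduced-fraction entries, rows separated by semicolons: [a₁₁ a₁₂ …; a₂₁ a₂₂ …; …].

T1 = [1 0 0; -1/2 1 0; 0 0 1]
T2·T1 = [1 0 -5; -1/2 1 5; 0 0 1]
T3·…·T1 = [-1 0 5; -1/2 1 5; 0 0 1]

T = [-1 0 5; -1/2 1 5; 0 0 1]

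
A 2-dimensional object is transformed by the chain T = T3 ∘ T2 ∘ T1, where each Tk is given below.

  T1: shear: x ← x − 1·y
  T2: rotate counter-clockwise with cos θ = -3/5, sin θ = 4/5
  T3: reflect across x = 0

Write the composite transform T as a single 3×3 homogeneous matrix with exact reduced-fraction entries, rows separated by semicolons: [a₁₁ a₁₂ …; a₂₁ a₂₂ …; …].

T1 = [1 -1 0; 0 1 0; 0 0 1]
T2·T1 = [-3/5 -1/5 0; 4/5 -7/5 0; 0 0 1]
T3·…·T1 = [3/5 1/5 0; 4/5 -7/5 0; 0 0 1]

T = [3/5 1/5 0; 4/5 -7/5 0; 0 0 1]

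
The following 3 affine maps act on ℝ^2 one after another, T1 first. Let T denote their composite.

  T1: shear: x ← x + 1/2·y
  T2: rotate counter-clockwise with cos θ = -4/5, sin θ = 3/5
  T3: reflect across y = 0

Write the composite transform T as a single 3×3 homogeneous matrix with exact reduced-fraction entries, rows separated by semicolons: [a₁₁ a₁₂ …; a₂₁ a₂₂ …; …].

T1 = [1 1/2 0; 0 1 0; 0 0 1]
T2·T1 = [-4/5 -1 0; 3/5 -1/2 0; 0 0 1]
T3·…·T1 = [-4/5 -1 0; -3/5 1/2 0; 0 0 1]

T = [-4/5 -1 0; -3/5 1/2 0; 0 0 1]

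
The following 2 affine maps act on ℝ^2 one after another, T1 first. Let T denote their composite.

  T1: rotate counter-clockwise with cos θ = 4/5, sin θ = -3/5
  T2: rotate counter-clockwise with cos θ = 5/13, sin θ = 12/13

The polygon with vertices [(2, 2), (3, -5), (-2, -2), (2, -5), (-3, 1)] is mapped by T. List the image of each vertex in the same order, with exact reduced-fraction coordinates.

image vertices: (46/65, 178/65), (333/65, -181/65), (-46/65, -178/65), (277/65, -214/65), (-201/65, -43/65)

T1 rotate counter-clockwise with cos θ = 4/5, sin θ = -3/5: (2, 2) → (14/5, 2/5); (3, -5) → (-3/5, -29/5); (-2, -2) → (-14/5, -2/5); (2, -5) → (-7/5, -26/5); (-3, 1) → (-9/5, 13/5)
T2 rotate counter-clockwise with cos θ = 5/13, sin θ = 12/13: (14/5, 2/5) → (46/65, 178/65); (-3/5, -29/5) → (333/65, -181/65); (-14/5, -2/5) → (-46/65, -178/65); (-7/5, -26/5) → (277/65, -214/65); (-9/5, 13/5) → (-201/65, -43/65)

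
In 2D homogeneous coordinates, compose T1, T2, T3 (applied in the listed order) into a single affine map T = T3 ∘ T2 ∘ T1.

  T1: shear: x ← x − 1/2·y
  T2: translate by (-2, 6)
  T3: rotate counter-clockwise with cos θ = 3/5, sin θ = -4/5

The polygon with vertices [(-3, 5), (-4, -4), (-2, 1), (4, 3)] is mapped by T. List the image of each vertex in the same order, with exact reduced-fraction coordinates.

image vertices: (43/10, 63/5), (-4/5, 22/5), (29/10, 39/5), (15/2, 5)

T1 shear: x ← x − 1/2·y: (-3, 5) → (-11/2, 5); (-4, -4) → (-2, -4); (-2, 1) → (-5/2, 1); (4, 3) → (5/2, 3)
T2 translate by (-2, 6): (-11/2, 5) → (-15/2, 11); (-2, -4) → (-4, 2); (-5/2, 1) → (-9/2, 7); (5/2, 3) → (1/2, 9)
T3 rotate counter-clockwise with cos θ = 3/5, sin θ = -4/5: (-15/2, 11) → (43/10, 63/5); (-4, 2) → (-4/5, 22/5); (-9/2, 7) → (29/10, 39/5); (1/2, 9) → (15/2, 5)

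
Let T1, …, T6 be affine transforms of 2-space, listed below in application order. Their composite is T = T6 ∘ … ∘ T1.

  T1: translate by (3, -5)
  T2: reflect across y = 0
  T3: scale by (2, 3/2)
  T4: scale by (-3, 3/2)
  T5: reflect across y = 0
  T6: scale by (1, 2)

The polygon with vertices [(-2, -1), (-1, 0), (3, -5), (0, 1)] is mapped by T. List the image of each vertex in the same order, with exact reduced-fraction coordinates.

image vertices: (-6, -27), (-12, -45/2), (-36, -45), (-18, -18)

T1 translate by (3, -5): (-2, -1) → (1, -6); (-1, 0) → (2, -5); (3, -5) → (6, -10); (0, 1) → (3, -4)
T2 reflect across y = 0: (1, -6) → (1, 6); (2, -5) → (2, 5); (6, -10) → (6, 10); (3, -4) → (3, 4)
T3 scale by (2, 3/2): (1, 6) → (2, 9); (2, 5) → (4, 15/2); (6, 10) → (12, 15); (3, 4) → (6, 6)
T4 scale by (-3, 3/2): (2, 9) → (-6, 27/2); (4, 15/2) → (-12, 45/4); (12, 15) → (-36, 45/2); (6, 6) → (-18, 9)
T5 reflect across y = 0: (-6, 27/2) → (-6, -27/2); (-12, 45/4) → (-12, -45/4); (-36, 45/2) → (-36, -45/2); (-18, 9) → (-18, -9)
T6 scale by (1, 2): (-6, -27/2) → (-6, -27); (-12, -45/4) → (-12, -45/2); (-36, -45/2) → (-36, -45); (-18, -9) → (-18, -18)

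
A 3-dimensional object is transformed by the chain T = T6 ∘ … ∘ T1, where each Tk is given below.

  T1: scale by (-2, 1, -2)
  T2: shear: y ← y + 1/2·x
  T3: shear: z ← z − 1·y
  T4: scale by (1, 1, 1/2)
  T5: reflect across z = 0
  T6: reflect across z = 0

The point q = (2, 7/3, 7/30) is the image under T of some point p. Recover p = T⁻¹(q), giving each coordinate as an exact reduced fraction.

p = (-1, 4/3, -7/5)

T1 = [-2 0 0 0; 0 1 0 0; 0 0 -2 0; 0 0 0 1]
T2·T1 = [-2 0 0 0; -1 1 0 0; 0 0 -2 0; 0 0 0 1]
T3·…·T1 = [-2 0 0 0; -1 1 0 0; 1 -1 -2 0; 0 0 0 1]
T4·…·T1 = [-2 0 0 0; -1 1 0 0; 1/2 -1/2 -1 0; 0 0 0 1]
T5·…·T1 = [-2 0 0 0; -1 1 0 0; -1/2 1/2 1 0; 0 0 0 1]
T6·…·T1 = [-2 0 0 0; -1 1 0 0; 1/2 -1/2 -1 0; 0 0 0 1]
det M = 2; M⁻¹ = [-1/2 0 0 0; -1/2 1 0 0; 0 -1/2 -1 0; 0 0 0 1]
M⁻¹ · (2, 7/3, 7/30)ᵀ = (-1, 4/3, -7/5)ᵀ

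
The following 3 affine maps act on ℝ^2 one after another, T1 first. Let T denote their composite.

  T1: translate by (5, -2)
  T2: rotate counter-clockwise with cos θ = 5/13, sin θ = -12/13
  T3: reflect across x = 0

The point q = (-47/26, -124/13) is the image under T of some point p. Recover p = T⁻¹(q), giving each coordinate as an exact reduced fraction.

T1 = [1 0 5; 0 1 -2; 0 0 1]
T2·T1 = [5/13 12/13 1/13; -12/13 5/13 -70/13; 0 0 1]
T3·…·T1 = [-5/13 -12/13 -1/13; -12/13 5/13 -70/13; 0 0 1]
det M = -1; M⁻¹ = [-5/13 -12/13 -5; -12/13 5/13 2; 0 0 1]
M⁻¹ · (-47/26, -124/13)ᵀ = (9/2, 0)ᵀ

p = (9/2, 0)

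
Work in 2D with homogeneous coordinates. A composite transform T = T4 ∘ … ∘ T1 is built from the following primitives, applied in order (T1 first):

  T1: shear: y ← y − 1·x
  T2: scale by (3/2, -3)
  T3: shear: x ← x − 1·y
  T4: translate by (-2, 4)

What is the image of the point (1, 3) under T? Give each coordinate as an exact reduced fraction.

T(p) = (11/2, -2)

T1 shear: y ← y − 1·x: (1, 3) → (1, 2)
T2 scale by (3/2, -3): (1, 2) → (3/2, -6)
T3 shear: x ← x − 1·y: (3/2, -6) → (15/2, -6)
T4 translate by (-2, 4): (15/2, -6) → (11/2, -2)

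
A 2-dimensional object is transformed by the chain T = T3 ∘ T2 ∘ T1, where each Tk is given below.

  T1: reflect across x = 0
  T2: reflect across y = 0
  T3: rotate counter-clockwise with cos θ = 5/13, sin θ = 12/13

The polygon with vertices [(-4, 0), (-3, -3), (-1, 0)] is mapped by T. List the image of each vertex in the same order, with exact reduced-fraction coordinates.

T1 reflect across x = 0: (-4, 0) → (4, 0); (-3, -3) → (3, -3); (-1, 0) → (1, 0)
T2 reflect across y = 0: (4, 0) → (4, 0); (3, -3) → (3, 3); (1, 0) → (1, 0)
T3 rotate counter-clockwise with cos θ = 5/13, sin θ = 12/13: (4, 0) → (20/13, 48/13); (3, 3) → (-21/13, 51/13); (1, 0) → (5/13, 12/13)

image vertices: (20/13, 48/13), (-21/13, 51/13), (5/13, 12/13)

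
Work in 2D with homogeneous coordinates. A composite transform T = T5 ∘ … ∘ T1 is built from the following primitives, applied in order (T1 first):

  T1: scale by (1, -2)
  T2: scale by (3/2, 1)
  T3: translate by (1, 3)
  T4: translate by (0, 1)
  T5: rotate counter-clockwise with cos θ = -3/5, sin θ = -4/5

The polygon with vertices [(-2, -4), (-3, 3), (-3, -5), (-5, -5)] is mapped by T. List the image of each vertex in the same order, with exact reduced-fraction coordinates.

image vertices: (54/5, -28/5), (1/2, 4), (133/10, -28/5), (151/10, -16/5)

T1 scale by (1, -2): (-2, -4) → (-2, 8); (-3, 3) → (-3, -6); (-3, -5) → (-3, 10); (-5, -5) → (-5, 10)
T2 scale by (3/2, 1): (-2, 8) → (-3, 8); (-3, -6) → (-9/2, -6); (-3, 10) → (-9/2, 10); (-5, 10) → (-15/2, 10)
T3 translate by (1, 3): (-3, 8) → (-2, 11); (-9/2, -6) → (-7/2, -3); (-9/2, 10) → (-7/2, 13); (-15/2, 10) → (-13/2, 13)
T4 translate by (0, 1): (-2, 11) → (-2, 12); (-7/2, -3) → (-7/2, -2); (-7/2, 13) → (-7/2, 14); (-13/2, 13) → (-13/2, 14)
T5 rotate counter-clockwise with cos θ = -3/5, sin θ = -4/5: (-2, 12) → (54/5, -28/5); (-7/2, -2) → (1/2, 4); (-7/2, 14) → (133/10, -28/5); (-13/2, 14) → (151/10, -16/5)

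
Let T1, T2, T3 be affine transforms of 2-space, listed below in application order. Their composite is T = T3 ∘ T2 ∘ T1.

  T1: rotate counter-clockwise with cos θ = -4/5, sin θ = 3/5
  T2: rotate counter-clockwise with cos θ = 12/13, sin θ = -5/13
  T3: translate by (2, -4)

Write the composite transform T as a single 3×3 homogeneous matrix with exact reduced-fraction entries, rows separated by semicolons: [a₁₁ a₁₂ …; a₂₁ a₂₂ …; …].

T1 = [-4/5 -3/5 0; 3/5 -4/5 0; 0 0 1]
T2·T1 = [-33/65 -56/65 0; 56/65 -33/65 0; 0 0 1]
T3·…·T1 = [-33/65 -56/65 2; 56/65 -33/65 -4; 0 0 1]

T = [-33/65 -56/65 2; 56/65 -33/65 -4; 0 0 1]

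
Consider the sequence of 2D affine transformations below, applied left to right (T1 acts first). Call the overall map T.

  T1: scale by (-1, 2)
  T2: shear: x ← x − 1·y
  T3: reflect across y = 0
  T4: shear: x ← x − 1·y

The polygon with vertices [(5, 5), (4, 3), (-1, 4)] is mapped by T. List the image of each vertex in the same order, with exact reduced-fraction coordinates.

T1 scale by (-1, 2): (5, 5) → (-5, 10); (4, 3) → (-4, 6); (-1, 4) → (1, 8)
T2 shear: x ← x − 1·y: (-5, 10) → (-15, 10); (-4, 6) → (-10, 6); (1, 8) → (-7, 8)
T3 reflect across y = 0: (-15, 10) → (-15, -10); (-10, 6) → (-10, -6); (-7, 8) → (-7, -8)
T4 shear: x ← x − 1·y: (-15, -10) → (-5, -10); (-10, -6) → (-4, -6); (-7, -8) → (1, -8)

image vertices: (-5, -10), (-4, -6), (1, -8)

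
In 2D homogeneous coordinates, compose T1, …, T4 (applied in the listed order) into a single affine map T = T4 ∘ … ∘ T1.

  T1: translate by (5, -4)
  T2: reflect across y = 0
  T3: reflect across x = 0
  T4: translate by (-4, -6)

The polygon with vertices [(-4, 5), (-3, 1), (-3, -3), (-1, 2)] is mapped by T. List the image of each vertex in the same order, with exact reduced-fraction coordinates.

T1 translate by (5, -4): (-4, 5) → (1, 1); (-3, 1) → (2, -3); (-3, -3) → (2, -7); (-1, 2) → (4, -2)
T2 reflect across y = 0: (1, 1) → (1, -1); (2, -3) → (2, 3); (2, -7) → (2, 7); (4, -2) → (4, 2)
T3 reflect across x = 0: (1, -1) → (-1, -1); (2, 3) → (-2, 3); (2, 7) → (-2, 7); (4, 2) → (-4, 2)
T4 translate by (-4, -6): (-1, -1) → (-5, -7); (-2, 3) → (-6, -3); (-2, 7) → (-6, 1); (-4, 2) → (-8, -4)

image vertices: (-5, -7), (-6, -3), (-6, 1), (-8, -4)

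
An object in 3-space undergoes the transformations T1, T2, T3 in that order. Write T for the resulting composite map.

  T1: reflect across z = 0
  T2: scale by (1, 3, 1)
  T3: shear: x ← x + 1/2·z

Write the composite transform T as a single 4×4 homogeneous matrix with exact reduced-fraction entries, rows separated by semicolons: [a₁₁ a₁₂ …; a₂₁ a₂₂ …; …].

T1 = [1 0 0 0; 0 1 0 0; 0 0 -1 0; 0 0 0 1]
T2·T1 = [1 0 0 0; 0 3 0 0; 0 0 -1 0; 0 0 0 1]
T3·…·T1 = [1 0 -1/2 0; 0 3 0 0; 0 0 -1 0; 0 0 0 1]

T = [1 0 -1/2 0; 0 3 0 0; 0 0 -1 0; 0 0 0 1]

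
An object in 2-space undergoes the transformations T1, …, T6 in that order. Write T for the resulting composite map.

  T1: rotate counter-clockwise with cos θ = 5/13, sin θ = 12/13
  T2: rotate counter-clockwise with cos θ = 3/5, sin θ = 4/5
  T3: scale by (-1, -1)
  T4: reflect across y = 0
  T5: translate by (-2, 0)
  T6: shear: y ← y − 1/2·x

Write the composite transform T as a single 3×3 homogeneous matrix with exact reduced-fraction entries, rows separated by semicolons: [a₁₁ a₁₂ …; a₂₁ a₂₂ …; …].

T1 = [5/13 -12/13 0; 12/13 5/13 0; 0 0 1]
T2·T1 = [-33/65 -56/65 0; 56/65 -33/65 0; 0 0 1]
T3·…·T1 = [33/65 56/65 0; -56/65 33/65 0; 0 0 1]
T4·…·T1 = [33/65 56/65 0; 56/65 -33/65 0; 0 0 1]
T5·…·T1 = [33/65 56/65 -2; 56/65 -33/65 0; 0 0 1]
T6·…·T1 = [33/65 56/65 -2; 79/130 -61/65 1; 0 0 1]

T = [33/65 56/65 -2; 79/130 -61/65 1; 0 0 1]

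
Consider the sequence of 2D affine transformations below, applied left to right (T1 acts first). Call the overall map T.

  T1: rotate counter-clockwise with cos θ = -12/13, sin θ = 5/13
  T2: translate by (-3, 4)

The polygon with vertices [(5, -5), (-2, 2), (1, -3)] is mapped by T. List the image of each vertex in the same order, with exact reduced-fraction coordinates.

image vertices: (-74/13, 137/13), (-25/13, 18/13), (-36/13, 93/13)

T1 rotate counter-clockwise with cos θ = -12/13, sin θ = 5/13: (5, -5) → (-35/13, 85/13); (-2, 2) → (14/13, -34/13); (1, -3) → (3/13, 41/13)
T2 translate by (-3, 4): (-35/13, 85/13) → (-74/13, 137/13); (14/13, -34/13) → (-25/13, 18/13); (3/13, 41/13) → (-36/13, 93/13)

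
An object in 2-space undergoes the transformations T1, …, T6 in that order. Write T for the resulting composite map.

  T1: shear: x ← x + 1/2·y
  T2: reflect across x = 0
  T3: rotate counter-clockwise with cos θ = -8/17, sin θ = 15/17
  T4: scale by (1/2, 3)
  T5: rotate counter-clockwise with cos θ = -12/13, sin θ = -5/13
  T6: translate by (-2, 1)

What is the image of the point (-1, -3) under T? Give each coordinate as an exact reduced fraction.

T(p) = (661/442, -4111/442)

T1 shear: x ← x + 1/2·y: (-1, -3) → (-5/2, -3)
T2 reflect across x = 0: (-5/2, -3) → (5/2, -3)
T3 rotate counter-clockwise with cos θ = -8/17, sin θ = 15/17: (5/2, -3) → (25/17, 123/34)
T4 scale by (1/2, 3): (25/17, 123/34) → (25/34, 369/34)
T5 rotate counter-clockwise with cos θ = -12/13, sin θ = -5/13: (25/34, 369/34) → (1545/442, -4553/442)
T6 translate by (-2, 1): (1545/442, -4553/442) → (661/442, -4111/442)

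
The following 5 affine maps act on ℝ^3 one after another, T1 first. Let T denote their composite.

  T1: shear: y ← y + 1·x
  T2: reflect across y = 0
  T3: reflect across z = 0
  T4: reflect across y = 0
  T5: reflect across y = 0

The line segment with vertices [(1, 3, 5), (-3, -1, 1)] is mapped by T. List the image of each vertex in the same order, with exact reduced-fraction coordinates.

image vertices: (1, -4, -5), (-3, 4, -1)

T1 shear: y ← y + 1·x: (1, 3, 5) → (1, 4, 5); (-3, -1, 1) → (-3, -4, 1)
T2 reflect across y = 0: (1, 4, 5) → (1, -4, 5); (-3, -4, 1) → (-3, 4, 1)
T3 reflect across z = 0: (1, -4, 5) → (1, -4, -5); (-3, 4, 1) → (-3, 4, -1)
T4 reflect across y = 0: (1, -4, -5) → (1, 4, -5); (-3, 4, -1) → (-3, -4, -1)
T5 reflect across y = 0: (1, 4, -5) → (1, -4, -5); (-3, -4, -1) → (-3, 4, -1)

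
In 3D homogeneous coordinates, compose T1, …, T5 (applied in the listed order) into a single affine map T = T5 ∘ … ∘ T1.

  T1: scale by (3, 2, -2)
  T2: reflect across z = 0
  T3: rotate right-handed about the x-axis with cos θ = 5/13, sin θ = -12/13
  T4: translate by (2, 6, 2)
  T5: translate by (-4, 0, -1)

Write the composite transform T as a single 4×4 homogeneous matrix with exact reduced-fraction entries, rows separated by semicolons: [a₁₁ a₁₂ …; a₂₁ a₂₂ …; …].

T = [3 0 0 -2; 0 10/13 24/13 6; 0 -24/13 10/13 1; 0 0 0 1]

T1 = [3 0 0 0; 0 2 0 0; 0 0 -2 0; 0 0 0 1]
T2·T1 = [3 0 0 0; 0 2 0 0; 0 0 2 0; 0 0 0 1]
T3·…·T1 = [3 0 0 0; 0 10/13 24/13 0; 0 -24/13 10/13 0; 0 0 0 1]
T4·…·T1 = [3 0 0 2; 0 10/13 24/13 6; 0 -24/13 10/13 2; 0 0 0 1]
T5·…·T1 = [3 0 0 -2; 0 10/13 24/13 6; 0 -24/13 10/13 1; 0 0 0 1]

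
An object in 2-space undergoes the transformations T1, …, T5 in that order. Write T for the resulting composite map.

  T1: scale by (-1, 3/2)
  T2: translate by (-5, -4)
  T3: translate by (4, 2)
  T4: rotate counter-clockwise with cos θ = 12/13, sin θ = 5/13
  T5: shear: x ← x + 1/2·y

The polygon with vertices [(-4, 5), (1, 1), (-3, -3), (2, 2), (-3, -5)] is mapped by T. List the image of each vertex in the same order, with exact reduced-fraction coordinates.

image vertices: (49/13, 81/13), (-59/26, -16/13), (45/26, -68/13), (-85/26, -3/13), (3/2, -8)

T1 scale by (-1, 3/2): (-4, 5) → (4, 15/2); (1, 1) → (-1, 3/2); (-3, -3) → (3, -9/2); (2, 2) → (-2, 3); (-3, -5) → (3, -15/2)
T2 translate by (-5, -4): (4, 15/2) → (-1, 7/2); (-1, 3/2) → (-6, -5/2); (3, -9/2) → (-2, -17/2); (-2, 3) → (-7, -1); (3, -15/2) → (-2, -23/2)
T3 translate by (4, 2): (-1, 7/2) → (3, 11/2); (-6, -5/2) → (-2, -1/2); (-2, -17/2) → (2, -13/2); (-7, -1) → (-3, 1); (-2, -23/2) → (2, -19/2)
T4 rotate counter-clockwise with cos θ = 12/13, sin θ = 5/13: (3, 11/2) → (17/26, 81/13); (-2, -1/2) → (-43/26, -16/13); (2, -13/2) → (113/26, -68/13); (-3, 1) → (-41/13, -3/13); (2, -19/2) → (11/2, -8)
T5 shear: x ← x + 1/2·y: (17/26, 81/13) → (49/13, 81/13); (-43/26, -16/13) → (-59/26, -16/13); (113/26, -68/13) → (45/26, -68/13); (-41/13, -3/13) → (-85/26, -3/13); (11/2, -8) → (3/2, -8)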